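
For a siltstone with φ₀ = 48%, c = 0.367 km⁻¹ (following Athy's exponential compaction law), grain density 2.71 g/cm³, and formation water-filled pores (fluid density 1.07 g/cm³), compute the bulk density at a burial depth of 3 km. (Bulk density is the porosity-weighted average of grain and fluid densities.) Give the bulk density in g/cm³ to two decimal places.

2.45 g/cm³

Porosity at depth: φ = 0.48·exp(−0.367×3) = 0.48×0.3325 = 0.1596
Bulk density: ρ_b = (1−φ)ρ_g + φ·ρ_f = 0.8404×2.71 + 0.1596×1.07
       = 2.277 + 0.171 = 2.448 g/cm³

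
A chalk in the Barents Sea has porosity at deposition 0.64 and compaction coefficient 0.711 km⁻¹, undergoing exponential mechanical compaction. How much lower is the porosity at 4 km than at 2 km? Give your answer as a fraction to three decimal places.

0.117

φ(2) = 0.64·e^(−0.711×2) = 0.1544
φ(4) = 0.64·e^(−0.711×4) = 0.0372
Δφ = 0.1544 − 0.0372 = 0.1171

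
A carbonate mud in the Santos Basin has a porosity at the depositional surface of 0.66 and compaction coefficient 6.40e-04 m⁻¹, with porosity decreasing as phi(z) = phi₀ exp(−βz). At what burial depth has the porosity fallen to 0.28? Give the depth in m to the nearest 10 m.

1340 m

Working in km (1 km = 1000 m; β in km⁻¹ = β in m⁻¹ × 1000):
Invert Athy's law: z = ln(phi₀/phi) / β
z = ln(0.66/0.28) / 0.64 = ln(2.357) / 0.64 = 0.8575 / 0.64 = 1.340 km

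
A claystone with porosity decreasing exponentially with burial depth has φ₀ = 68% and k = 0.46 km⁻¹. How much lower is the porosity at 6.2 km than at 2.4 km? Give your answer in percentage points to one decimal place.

18.6 percentage points

φ(2.4) = 0.68·e^(−0.46×2.4) = 0.2254
φ(6.2) = 0.68·e^(−0.46×6.2) = 0.0393
Δφ = 0.2254 − 0.0393 = 0.1862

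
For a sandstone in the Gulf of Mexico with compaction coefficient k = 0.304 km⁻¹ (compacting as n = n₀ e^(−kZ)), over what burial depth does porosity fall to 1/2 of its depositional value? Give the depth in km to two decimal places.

n/n₀ = 1/2 ⇒ exp(−k·Z) = 1/2 ⇒ Z = ln(2) / k
Z = 0.6931 / 0.304 = 2.280 km

2.28 km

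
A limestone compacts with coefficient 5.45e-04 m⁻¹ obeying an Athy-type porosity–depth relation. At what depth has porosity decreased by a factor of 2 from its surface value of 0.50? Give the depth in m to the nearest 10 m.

Working in km (1 km = 1000 m; c in km⁻¹ = c in m⁻¹ × 1000):
φ/φ₀ = 1/2 ⇒ exp(−c·z) = 1/2 ⇒ z = ln(2) / c
z = 0.6931 / 0.545 = 1.272 km

1270 m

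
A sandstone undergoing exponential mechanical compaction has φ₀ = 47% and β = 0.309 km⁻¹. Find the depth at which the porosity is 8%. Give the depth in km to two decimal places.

Invert Athy's law: d = ln(φ₀/φ) / β
d = ln(0.47/0.08) / 0.309 = ln(5.875) / 0.309 = 1.7707 / 0.309 = 5.730 km

5.73 km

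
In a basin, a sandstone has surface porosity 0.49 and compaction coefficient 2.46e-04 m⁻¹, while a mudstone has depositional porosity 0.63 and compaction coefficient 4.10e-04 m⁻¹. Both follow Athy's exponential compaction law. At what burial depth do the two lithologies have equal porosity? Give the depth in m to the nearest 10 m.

Working in km (1 km = 1000 m; β in km⁻¹ = β in m⁻¹ × 1000):
Set n₀ₐ e^(−βₐZ) = n₀ᵦ e^(−βᵦZ) ⇒ ln(n₀ₐ/n₀ᵦ) = (βₐ − βᵦ)·Z
Z = ln(0.49/0.63) / (0.246 − 0.41) = -0.2513 / -0.164 = 1.532 km

1530 m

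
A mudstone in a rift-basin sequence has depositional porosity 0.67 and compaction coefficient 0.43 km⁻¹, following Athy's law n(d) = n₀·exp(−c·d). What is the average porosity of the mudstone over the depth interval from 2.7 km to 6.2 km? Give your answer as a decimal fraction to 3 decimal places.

⟨n⟩ = (1/(d₂−d₁)) ∫ n₀ e^(−cd) dd = n₀·(e^(−c·d₁) − e^(−c·d₂)) / (c·(d₂−d₁))
e^(−0.43×2.7) = 0.3132; e^(−0.43×6.2) = 0.0695
⟨n⟩ = 0.67 × (0.3132 − 0.0695) / (0.43 × 3.5) = 0.67 × 0.1619 = 0.1085

0.108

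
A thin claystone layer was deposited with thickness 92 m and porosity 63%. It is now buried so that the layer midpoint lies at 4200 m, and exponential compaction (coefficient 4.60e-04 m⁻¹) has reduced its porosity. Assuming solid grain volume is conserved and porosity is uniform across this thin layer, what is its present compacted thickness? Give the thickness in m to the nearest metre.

37 m

Working in km (1 km = 1000 m; β in km⁻¹ = β in m⁻¹ × 1000):
Porosity at 4.2 km: n = 0.63·exp(−0.46×4.2) = 0.0913
Solid-volume conservation: h(1−n) = h₀(1−n₀) ⇒ h = h₀·(1−n₀)/(1−n)
h = 0.092 × (1 − 0.63)/(1 − 0.0913) = 0.092 × 0.4072 = 0.0375 km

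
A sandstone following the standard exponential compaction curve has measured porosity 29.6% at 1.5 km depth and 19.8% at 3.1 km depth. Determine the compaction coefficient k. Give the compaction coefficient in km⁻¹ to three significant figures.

0.251 km⁻¹

Athy: φ(z) = φ₀ e^(−kz) ⇒ φ₁/φ₂ = e^{k(z₂−z₁)} ⇒ k = ln(φ₁/φ₂)/(z₂−z₁)
k = ln(0.296/0.198) / (3.1 − 1.5) = ln(1.495) / 1.6 = 0.4021 / 1.6 = 0.2513 km⁻¹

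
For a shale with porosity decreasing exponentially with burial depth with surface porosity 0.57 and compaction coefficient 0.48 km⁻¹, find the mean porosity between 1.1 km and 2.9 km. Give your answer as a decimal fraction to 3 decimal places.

⟨phi⟩ = (1/(z₂−z₁)) ∫ phi₀ e^(−cz) dz = phi₀·(e^(−c·z₁) − e^(−c·z₂)) / (c·(z₂−z₁))
e^(−0.48×1.1) = 0.5898; e^(−0.48×2.9) = 0.2486
⟨phi⟩ = 0.57 × (0.5898 − 0.2486) / (0.48 × 1.8) = 0.57 × 0.3949 = 0.2251

0.225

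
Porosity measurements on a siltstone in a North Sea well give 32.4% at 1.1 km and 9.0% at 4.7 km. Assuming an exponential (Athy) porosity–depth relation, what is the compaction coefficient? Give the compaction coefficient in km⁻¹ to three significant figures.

0.356 km⁻¹

Athy: phi(z) = phi₀ e^(−cz) ⇒ phi₁/phi₂ = e^{c(z₂−z₁)} ⇒ c = ln(phi₁/phi₂)/(z₂−z₁)
c = ln(0.324/0.09) / (4.7 − 1.1) = ln(3.6) / 3.6 = 1.2809 / 3.6 = 0.3558 km⁻¹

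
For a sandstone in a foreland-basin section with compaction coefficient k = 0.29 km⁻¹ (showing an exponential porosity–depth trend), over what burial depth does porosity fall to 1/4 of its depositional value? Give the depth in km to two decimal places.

phi/phi₀ = 1/4 ⇒ exp(−k·d) = 1/4 ⇒ d = ln(4) / k
d = 1.3863 / 0.29 = 4.780 km

4.78 km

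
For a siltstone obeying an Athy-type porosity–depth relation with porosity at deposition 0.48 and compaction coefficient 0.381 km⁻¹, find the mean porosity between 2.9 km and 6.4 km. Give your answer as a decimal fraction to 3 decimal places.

⟨phi⟩ = (1/(d₂−d₁)) ∫ phi₀ e^(−βd) dd = phi₀·(e^(−β·d₁) − e^(−β·d₂)) / (β·(d₂−d₁))
e^(−0.381×2.9) = 0.3312; e^(−0.381×6.4) = 0.0873
⟨phi⟩ = 0.48 × (0.3312 − 0.0873) / (0.381 × 3.5) = 0.48 × 0.1829 = 0.0878

0.088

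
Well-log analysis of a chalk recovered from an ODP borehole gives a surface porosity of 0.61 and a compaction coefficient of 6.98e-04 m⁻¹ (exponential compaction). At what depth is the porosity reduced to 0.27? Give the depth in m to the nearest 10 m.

Working in km (1 km = 1000 m; c in km⁻¹ = c in m⁻¹ × 1000):
Invert Athy's law: d = ln(n₀/n) / c
d = ln(0.61/0.27) / 0.698 = ln(2.259) / 0.698 = 0.8150 / 0.698 = 1.168 km

1170 m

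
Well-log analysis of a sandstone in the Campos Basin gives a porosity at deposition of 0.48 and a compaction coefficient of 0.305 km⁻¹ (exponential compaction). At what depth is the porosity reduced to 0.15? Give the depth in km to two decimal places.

3.81 km

Invert Athy's law: d = ln(phi₀/phi) / β
d = ln(0.48/0.15) / 0.305 = ln(3.2) / 0.305 = 1.1632 / 0.305 = 3.814 km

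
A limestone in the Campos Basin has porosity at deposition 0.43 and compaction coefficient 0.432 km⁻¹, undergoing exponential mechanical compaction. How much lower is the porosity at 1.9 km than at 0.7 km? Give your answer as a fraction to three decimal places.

φ(0.7) = 0.43·e^(−0.432×0.7) = 0.3178
φ(1.9) = 0.43·e^(−0.432×1.9) = 0.1892
Δφ = 0.3178 − 0.1892 = 0.1286

0.129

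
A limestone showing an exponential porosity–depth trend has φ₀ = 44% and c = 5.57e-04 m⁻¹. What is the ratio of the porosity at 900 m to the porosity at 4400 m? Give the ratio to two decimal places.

7.03

Working in km (1 km = 1000 m; c in km⁻¹ = c in m⁻¹ × 1000):
φ(d₁)/φ(d₂) = e^(−c·d₁)/e^(−c·d₂) = e^{c(d₂−d₁)}
= exp(0.557 × 3.5) = exp(1.95) = 7.0252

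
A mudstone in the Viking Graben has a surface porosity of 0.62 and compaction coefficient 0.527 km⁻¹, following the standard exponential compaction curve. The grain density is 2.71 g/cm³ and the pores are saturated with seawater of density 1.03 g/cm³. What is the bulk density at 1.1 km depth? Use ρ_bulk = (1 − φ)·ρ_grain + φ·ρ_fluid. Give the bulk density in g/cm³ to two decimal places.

Porosity at depth: φ = 0.62·exp(−0.527×1.1) = 0.62×0.5601 = 0.3472
Bulk density: ρ_b = (1−φ)ρ_g + φ·ρ_f = 0.6528×2.71 + 0.3472×1.03
       = 1.769 + 0.358 = 2.127 g/cm³

2.13 g/cm³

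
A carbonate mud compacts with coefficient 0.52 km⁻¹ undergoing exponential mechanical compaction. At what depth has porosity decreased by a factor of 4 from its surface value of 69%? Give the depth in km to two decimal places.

2.67 km

n/n₀ = 1/4 ⇒ exp(−c·z) = 1/4 ⇒ z = ln(4) / c
z = 1.3863 / 0.52 = 2.666 km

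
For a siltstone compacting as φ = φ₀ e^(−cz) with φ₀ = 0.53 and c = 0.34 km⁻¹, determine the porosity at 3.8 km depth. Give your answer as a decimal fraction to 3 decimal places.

φ = φ₀·exp(−c·z) = 0.53 × exp(−0.34 × 3.8) = 0.53 × exp(−1.292)
  = 0.53 × 0.2747 = 0.1456

0.146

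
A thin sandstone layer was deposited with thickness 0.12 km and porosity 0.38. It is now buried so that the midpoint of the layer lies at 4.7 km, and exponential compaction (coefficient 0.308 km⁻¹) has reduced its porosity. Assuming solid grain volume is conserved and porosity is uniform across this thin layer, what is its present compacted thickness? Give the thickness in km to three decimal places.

Porosity at 4.7 km: phi = 0.38·exp(−0.308×4.7) = 0.0894
Solid-volume conservation: h(1−phi) = h₀(1−phi₀) ⇒ h = h₀·(1−phi₀)/(1−phi)
h = 0.12 × (1 − 0.38)/(1 − 0.0894) = 0.12 × 0.6808 = 0.0817 km

0.082 km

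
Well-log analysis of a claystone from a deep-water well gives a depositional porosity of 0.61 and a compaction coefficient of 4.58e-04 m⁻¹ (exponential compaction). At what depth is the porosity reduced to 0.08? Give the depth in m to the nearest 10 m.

Working in km (1 km = 1000 m; k in km⁻¹ = k in m⁻¹ × 1000):
Invert Athy's law: d = ln(phi₀/phi) / k
d = ln(0.61/0.08) / 0.458 = ln(7.625) / 0.458 = 2.0314 / 0.458 = 4.435 km

4440 m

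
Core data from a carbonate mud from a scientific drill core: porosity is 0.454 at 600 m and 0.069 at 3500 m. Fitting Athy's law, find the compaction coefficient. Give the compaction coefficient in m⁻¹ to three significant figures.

0.000650 m⁻¹

Working in km (1 km = 1000 m; β in km⁻¹ = β in m⁻¹ × 1000):
Athy: φ(d) = φ₀ e^(−βd) ⇒ φ₁/φ₂ = e^{β(d₂−d₁)} ⇒ β = ln(φ₁/φ₂)/(d₂−d₁)
β = ln(0.454/0.069) / (3.5 − 0.6) = ln(6.58) / 2.9 = 1.8840 / 2.9 = 0.6497 km⁻¹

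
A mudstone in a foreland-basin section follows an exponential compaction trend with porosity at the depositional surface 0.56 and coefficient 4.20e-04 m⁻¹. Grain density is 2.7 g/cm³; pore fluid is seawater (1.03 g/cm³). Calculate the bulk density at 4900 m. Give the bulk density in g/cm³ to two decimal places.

Working in km (1 km = 1000 m; k in km⁻¹ = k in m⁻¹ × 1000):
Porosity at depth: phi = 0.56·exp(−0.42×4.9) = 0.56×0.1277 = 0.0715
Bulk density: ρ_b = (1−phi)ρ_g + phi·ρ_f = 0.9285×2.7 + 0.0715×1.03
       = 2.507 + 0.074 = 2.581 g/cm³

2.58 g/cm³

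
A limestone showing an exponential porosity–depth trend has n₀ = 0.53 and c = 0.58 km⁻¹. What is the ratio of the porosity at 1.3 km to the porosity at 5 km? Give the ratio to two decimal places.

8.55

n(z₁)/n(z₂) = e^(−c·z₁)/e^(−c·z₂) = e^{c(z₂−z₁)}
= exp(0.58 × 3.7) = exp(2.146) = 8.5506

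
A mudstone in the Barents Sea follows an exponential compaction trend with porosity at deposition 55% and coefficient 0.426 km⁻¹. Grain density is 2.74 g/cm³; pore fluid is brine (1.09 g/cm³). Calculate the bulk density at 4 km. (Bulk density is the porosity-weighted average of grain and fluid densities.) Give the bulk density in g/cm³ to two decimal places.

2.57 g/cm³

Porosity at depth: n = 0.55·exp(−0.426×4) = 0.55×0.1820 = 0.1001
Bulk density: ρ_b = (1−n)ρ_g + n·ρ_f = 0.8999×2.74 + 0.1001×1.09
       = 2.466 + 0.109 = 2.575 g/cm³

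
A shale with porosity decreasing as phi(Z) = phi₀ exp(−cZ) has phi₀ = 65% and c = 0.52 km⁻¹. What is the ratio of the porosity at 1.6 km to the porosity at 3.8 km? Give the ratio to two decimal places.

phi(Z₁)/phi(Z₂) = e^(−c·Z₁)/e^(−c·Z₂) = e^{c(Z₂−Z₁)}
= exp(0.52 × 2.2) = exp(1.144) = 3.1393

3.14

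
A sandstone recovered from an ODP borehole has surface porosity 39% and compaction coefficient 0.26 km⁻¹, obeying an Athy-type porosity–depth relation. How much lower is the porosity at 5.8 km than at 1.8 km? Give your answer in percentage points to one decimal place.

phi(1.8) = 0.39·e^(−0.26×1.8) = 0.2442
phi(5.8) = 0.39·e^(−0.26×5.8) = 0.0863
Δphi = 0.2442 − 0.0863 = 0.1579

15.8 percentage points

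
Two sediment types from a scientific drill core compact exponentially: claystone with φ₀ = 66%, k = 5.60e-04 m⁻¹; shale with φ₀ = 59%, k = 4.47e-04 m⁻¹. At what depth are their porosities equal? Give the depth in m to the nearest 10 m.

990 m

Working in km (1 km = 1000 m; k in km⁻¹ = k in m⁻¹ × 1000):
Set φ₀ₐ e^(−kₐz) = φ₀ᵦ e^(−kᵦz) ⇒ ln(φ₀ₐ/φ₀ᵦ) = (kₐ − kᵦ)·z
z = ln(0.66/0.59) / (0.56 − 0.447) = 0.1121 / 0.113 = 0.992 km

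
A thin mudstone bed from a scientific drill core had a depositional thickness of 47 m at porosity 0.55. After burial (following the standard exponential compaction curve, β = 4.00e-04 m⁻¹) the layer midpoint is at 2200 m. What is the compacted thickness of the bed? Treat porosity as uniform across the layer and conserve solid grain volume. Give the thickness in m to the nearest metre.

Working in km (1 km = 1000 m; β in km⁻¹ = β in m⁻¹ × 1000):
Porosity at 2.2 km: φ = 0.55·exp(−0.4×2.2) = 0.2281
Solid-volume conservation: h(1−φ) = h₀(1−φ₀) ⇒ h = h₀·(1−φ₀)/(1−φ)
h = 0.047 × (1 − 0.55)/(1 − 0.2281) = 0.047 × 0.5830 = 0.0274 km

27 m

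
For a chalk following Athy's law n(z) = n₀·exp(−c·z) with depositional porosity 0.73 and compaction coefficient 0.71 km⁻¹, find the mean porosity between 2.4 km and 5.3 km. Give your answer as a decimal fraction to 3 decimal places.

⟨n⟩ = (1/(z₂−z₁)) ∫ n₀ e^(−cz) dz = n₀·(e^(−c·z₁) − e^(−c·z₂)) / (c·(z₂−z₁))
e^(−0.71×2.4) = 0.1820; e^(−0.71×5.3) = 0.0232
⟨n⟩ = 0.73 × (0.1820 − 0.0232) / (0.71 × 2.9) = 0.73 × 0.0771 = 0.0563

0.056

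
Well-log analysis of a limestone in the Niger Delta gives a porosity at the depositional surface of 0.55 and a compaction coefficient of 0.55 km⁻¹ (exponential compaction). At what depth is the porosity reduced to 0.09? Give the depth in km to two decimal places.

3.29 km

Invert Athy's law: z = ln(phi₀/phi) / k
z = ln(0.55/0.09) / 0.55 = ln(6.111) / 0.55 = 1.8101 / 0.55 = 3.291 km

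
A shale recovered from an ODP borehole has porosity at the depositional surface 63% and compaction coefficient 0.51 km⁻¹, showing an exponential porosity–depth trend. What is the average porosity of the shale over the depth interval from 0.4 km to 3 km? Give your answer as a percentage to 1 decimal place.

⟨n⟩ = (1/(z₂−z₁)) ∫ n₀ e^(−βz) dz = n₀·(e^(−β·z₁) − e^(−β·z₂)) / (β·(z₂−z₁))
e^(−0.51×0.4) = 0.8155; e^(−0.51×3) = 0.2165
⟨n⟩ = 0.63 × (0.8155 − 0.2165) / (0.51 × 2.6) = 0.63 × 0.4517 = 0.2846

28.5%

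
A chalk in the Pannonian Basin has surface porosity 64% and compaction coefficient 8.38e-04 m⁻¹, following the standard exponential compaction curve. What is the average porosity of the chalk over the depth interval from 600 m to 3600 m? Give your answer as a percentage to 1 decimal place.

14.2%

Working in km (1 km = 1000 m; c in km⁻¹ = c in m⁻¹ × 1000):
⟨phi⟩ = (1/(Z₂−Z₁)) ∫ phi₀ e^(−cZ) dZ = phi₀·(e^(−c·Z₁) − e^(−c·Z₂)) / (c·(Z₂−Z₁))
e^(−0.838×0.6) = 0.6048; e^(−0.838×3.6) = 0.0490
⟨phi⟩ = 0.64 × (0.6048 − 0.0490) / (0.838 × 3) = 0.64 × 0.2211 = 0.1415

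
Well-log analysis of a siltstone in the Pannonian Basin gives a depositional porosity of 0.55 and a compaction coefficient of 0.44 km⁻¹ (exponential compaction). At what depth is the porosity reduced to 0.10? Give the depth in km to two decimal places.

Invert Athy's law: Z = ln(φ₀/φ) / k
Z = ln(0.55/0.1) / 0.44 = ln(5.5) / 0.44 = 1.7047 / 0.44 = 3.874 km

3.87 km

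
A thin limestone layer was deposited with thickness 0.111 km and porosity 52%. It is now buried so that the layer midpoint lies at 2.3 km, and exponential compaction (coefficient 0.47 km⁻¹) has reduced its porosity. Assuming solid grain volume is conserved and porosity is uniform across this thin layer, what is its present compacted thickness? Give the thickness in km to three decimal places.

Porosity at 2.3 km: φ = 0.52·exp(−0.47×2.3) = 0.1764
Solid-volume conservation: h(1−φ) = h₀(1−φ₀) ⇒ h = h₀·(1−φ₀)/(1−φ)
h = 0.111 × (1 − 0.52)/(1 − 0.1764) = 0.111 × 0.5828 = 0.0647 km

0.065 km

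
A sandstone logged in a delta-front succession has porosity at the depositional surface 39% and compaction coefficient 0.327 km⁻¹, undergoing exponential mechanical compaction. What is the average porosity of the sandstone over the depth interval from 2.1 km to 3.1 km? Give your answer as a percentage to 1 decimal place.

⟨φ⟩ = (1/(Z₂−Z₁)) ∫ φ₀ e^(−cZ) dZ = φ₀·(e^(−c·Z₁) − e^(−c·Z₂)) / (c·(Z₂−Z₁))
e^(−0.327×2.1) = 0.5032; e^(−0.327×3.1) = 0.3629
⟨φ⟩ = 0.39 × (0.5032 − 0.3629) / (0.327 × 1) = 0.39 × 0.4292 = 0.1674

16.7%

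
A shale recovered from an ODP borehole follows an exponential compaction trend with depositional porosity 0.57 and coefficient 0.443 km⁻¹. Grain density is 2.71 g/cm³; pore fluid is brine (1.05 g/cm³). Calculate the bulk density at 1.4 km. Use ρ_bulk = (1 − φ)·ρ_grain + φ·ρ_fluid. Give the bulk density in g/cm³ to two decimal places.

Porosity at depth: φ = 0.57·exp(−0.443×1.4) = 0.57×0.5378 = 0.3066
Bulk density: ρ_b = (1−φ)ρ_g + φ·ρ_f = 0.6934×2.71 + 0.3066×1.05
       = 1.879 + 0.322 = 2.201 g/cm³

2.20 g/cm³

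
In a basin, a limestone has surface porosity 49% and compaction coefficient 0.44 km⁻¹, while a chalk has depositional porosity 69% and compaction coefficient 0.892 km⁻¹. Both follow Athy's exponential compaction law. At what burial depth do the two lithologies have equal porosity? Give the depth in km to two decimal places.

Set φ₀ₐ e^(−cₐZ) = φ₀ᵦ e^(−cᵦZ) ⇒ ln(φ₀ₐ/φ₀ᵦ) = (cₐ − cᵦ)·Z
Z = ln(0.49/0.69) / (0.44 − 0.892) = -0.3423 / -0.452 = 0.757 km

0.76 km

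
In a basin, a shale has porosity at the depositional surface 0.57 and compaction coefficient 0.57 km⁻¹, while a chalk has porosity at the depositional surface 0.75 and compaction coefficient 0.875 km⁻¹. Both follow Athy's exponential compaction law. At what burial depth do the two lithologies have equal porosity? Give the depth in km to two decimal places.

Set phi₀ₐ e^(−kₐz) = phi₀ᵦ e^(−kᵦz) ⇒ ln(phi₀ₐ/phi₀ᵦ) = (kₐ − kᵦ)·z
z = ln(0.57/0.75) / (0.57 − 0.875) = -0.2744 / -0.305 = 0.900 km

0.90 km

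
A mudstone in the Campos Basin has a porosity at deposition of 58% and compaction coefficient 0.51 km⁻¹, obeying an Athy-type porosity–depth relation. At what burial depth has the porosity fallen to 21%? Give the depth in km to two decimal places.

Invert Athy's law: d = ln(phi₀/phi) / β
d = ln(0.58/0.21) / 0.51 = ln(2.762) / 0.51 = 1.0159 / 0.51 = 1.992 km

1.99 km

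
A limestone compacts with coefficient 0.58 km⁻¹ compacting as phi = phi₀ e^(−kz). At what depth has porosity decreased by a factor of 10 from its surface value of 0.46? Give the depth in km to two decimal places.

3.97 km

phi/phi₀ = 1/10 ⇒ exp(−k·z) = 1/10 ⇒ z = ln(10) / k
z = 2.3026 / 0.58 = 3.970 km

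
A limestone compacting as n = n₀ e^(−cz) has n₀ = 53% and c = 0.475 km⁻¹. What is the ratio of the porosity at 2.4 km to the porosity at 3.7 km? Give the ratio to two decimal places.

1.85

n(z₁)/n(z₂) = e^(−c·z₁)/e^(−c·z₂) = e^{c(z₂−z₁)}
= exp(0.475 × 1.3) = exp(0.6175) = 1.8543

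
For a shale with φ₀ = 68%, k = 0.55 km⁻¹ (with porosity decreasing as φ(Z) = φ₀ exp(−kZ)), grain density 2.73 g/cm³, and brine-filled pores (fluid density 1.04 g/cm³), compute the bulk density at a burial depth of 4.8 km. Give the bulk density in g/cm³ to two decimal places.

2.65 g/cm³

Porosity at depth: φ = 0.68·exp(−0.55×4.8) = 0.68×0.0714 = 0.0485
Bulk density: ρ_b = (1−φ)ρ_g + φ·ρ_f = 0.9515×2.73 + 0.0485×1.04
       = 2.598 + 0.050 = 2.648 g/cm³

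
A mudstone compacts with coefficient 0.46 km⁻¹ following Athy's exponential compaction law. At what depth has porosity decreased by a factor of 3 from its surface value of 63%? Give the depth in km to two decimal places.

n/n₀ = 1/3 ⇒ exp(−c·Z) = 1/3 ⇒ Z = ln(3) / c
Z = 1.0986 / 0.46 = 2.388 km

2.39 km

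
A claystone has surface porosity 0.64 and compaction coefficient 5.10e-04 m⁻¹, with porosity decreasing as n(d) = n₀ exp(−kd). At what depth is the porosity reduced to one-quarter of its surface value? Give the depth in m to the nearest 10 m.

Working in km (1 km = 1000 m; k in km⁻¹ = k in m⁻¹ × 1000):
n/n₀ = 1/4 ⇒ exp(−k·d) = 1/4 ⇒ d = ln(4) / k
d = 1.3863 / 0.51 = 2.718 km

2720 m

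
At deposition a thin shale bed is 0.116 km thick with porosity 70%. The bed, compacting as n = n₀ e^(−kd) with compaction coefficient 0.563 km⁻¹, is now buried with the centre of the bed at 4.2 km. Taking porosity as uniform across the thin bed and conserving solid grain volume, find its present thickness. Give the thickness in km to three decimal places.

Porosity at 4.2 km: n = 0.7·exp(−0.563×4.2) = 0.0658
Solid-volume conservation: h(1−n) = h₀(1−n₀) ⇒ h = h₀·(1−n₀)/(1−n)
h = 0.116 × (1 − 0.7)/(1 − 0.0658) = 0.116 × 0.3211 = 0.0373 km

0.037 km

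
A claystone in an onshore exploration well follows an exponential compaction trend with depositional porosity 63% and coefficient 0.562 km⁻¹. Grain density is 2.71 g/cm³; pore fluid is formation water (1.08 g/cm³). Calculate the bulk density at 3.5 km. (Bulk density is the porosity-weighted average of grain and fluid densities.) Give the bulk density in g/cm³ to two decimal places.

2.57 g/cm³

Porosity at depth: n = 0.63·exp(−0.562×3.5) = 0.63×0.1399 = 0.0881
Bulk density: ρ_b = (1−n)ρ_g + n·ρ_f = 0.9119×2.71 + 0.0881×1.08
       = 2.471 + 0.095 = 2.566 g/cm³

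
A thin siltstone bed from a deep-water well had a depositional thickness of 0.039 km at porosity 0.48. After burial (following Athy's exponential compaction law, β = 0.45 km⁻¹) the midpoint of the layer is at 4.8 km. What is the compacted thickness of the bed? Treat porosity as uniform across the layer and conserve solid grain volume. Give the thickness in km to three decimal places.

0.021 km

Porosity at 4.8 km: n = 0.48·exp(−0.45×4.8) = 0.0554
Solid-volume conservation: h(1−n) = h₀(1−n₀) ⇒ h = h₀·(1−n₀)/(1−n)
h = 0.039 × (1 − 0.48)/(1 − 0.0554) = 0.039 × 0.5505 = 0.0215 km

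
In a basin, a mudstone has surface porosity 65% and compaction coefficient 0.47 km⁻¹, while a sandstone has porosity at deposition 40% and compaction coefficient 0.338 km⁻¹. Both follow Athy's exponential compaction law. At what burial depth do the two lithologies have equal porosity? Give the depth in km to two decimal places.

Set φ₀ₐ e^(−kₐZ) = φ₀ᵦ e^(−kᵦZ) ⇒ ln(φ₀ₐ/φ₀ᵦ) = (kₐ − kᵦ)·Z
Z = ln(0.65/0.4) / (0.47 − 0.338) = 0.4855 / 0.132 = 3.678 km

3.68 km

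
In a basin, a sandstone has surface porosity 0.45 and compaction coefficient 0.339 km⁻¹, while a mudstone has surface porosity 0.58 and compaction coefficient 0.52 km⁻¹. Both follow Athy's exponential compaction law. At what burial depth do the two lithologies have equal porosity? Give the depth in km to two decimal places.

1.40 km

Set n₀ₐ e^(−cₐZ) = n₀ᵦ e^(−cᵦZ) ⇒ ln(n₀ₐ/n₀ᵦ) = (cₐ − cᵦ)·Z
Z = ln(0.45/0.58) / (0.339 − 0.52) = -0.2538 / -0.181 = 1.402 km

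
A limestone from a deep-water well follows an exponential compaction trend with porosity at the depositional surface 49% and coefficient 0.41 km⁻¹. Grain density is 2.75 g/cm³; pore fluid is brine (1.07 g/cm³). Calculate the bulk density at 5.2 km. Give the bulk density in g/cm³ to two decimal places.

Porosity at depth: n = 0.49·exp(−0.41×5.2) = 0.49×0.1186 = 0.0581
Bulk density: ρ_b = (1−n)ρ_g + n·ρ_f = 0.9419×2.75 + 0.0581×1.07
       = 2.590 + 0.062 = 2.652 g/cm³

2.65 g/cm³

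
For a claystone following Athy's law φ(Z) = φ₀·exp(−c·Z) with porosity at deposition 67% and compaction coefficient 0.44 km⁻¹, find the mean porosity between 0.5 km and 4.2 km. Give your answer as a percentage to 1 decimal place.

⟨φ⟩ = (1/(Z₂−Z₁)) ∫ φ₀ e^(−cZ) dZ = φ₀·(e^(−c·Z₁) − e^(−c·Z₂)) / (c·(Z₂−Z₁))
e^(−0.44×0.5) = 0.8025; e^(−0.44×4.2) = 0.1576
⟨φ⟩ = 0.67 × (0.8025 − 0.1576) / (0.44 × 3.7) = 0.67 × 0.3962 = 0.2654

26.5%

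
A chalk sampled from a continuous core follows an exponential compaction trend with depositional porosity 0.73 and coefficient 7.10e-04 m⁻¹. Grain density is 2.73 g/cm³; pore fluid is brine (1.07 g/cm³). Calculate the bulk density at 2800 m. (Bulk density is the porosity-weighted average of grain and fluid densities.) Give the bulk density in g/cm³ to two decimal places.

Working in km (1 km = 1000 m; c in km⁻¹ = c in m⁻¹ × 1000):
Porosity at depth: phi = 0.73·exp(−0.71×2.8) = 0.73×0.1370 = 0.1000
Bulk density: ρ_b = (1−phi)ρ_g + phi·ρ_f = 0.9000×2.73 + 0.1000×1.07
       = 2.457 + 0.107 = 2.564 g/cm³

2.56 g/cm³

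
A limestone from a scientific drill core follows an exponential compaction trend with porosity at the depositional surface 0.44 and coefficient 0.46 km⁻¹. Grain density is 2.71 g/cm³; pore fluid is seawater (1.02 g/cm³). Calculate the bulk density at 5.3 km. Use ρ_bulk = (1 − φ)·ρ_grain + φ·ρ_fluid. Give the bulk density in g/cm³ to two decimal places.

Porosity at depth: n = 0.44·exp(−0.46×5.3) = 0.44×0.0873 = 0.0384
Bulk density: ρ_b = (1−n)ρ_g + n·ρ_f = 0.9616×2.71 + 0.0384×1.02
       = 2.606 + 0.039 = 2.645 g/cm³

2.65 g/cm³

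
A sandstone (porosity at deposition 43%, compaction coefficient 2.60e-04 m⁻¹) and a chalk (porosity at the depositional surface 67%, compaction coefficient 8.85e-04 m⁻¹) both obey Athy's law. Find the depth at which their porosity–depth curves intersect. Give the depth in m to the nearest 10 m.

Working in km (1 km = 1000 m; k in km⁻¹ = k in m⁻¹ × 1000):
Set φ₀ₐ e^(−kₐd) = φ₀ᵦ e^(−kᵦd) ⇒ ln(φ₀ₐ/φ₀ᵦ) = (kₐ − kᵦ)·d
d = ln(0.43/0.67) / (0.26 − 0.885) = -0.4435 / -0.625 = 0.710 km

710 m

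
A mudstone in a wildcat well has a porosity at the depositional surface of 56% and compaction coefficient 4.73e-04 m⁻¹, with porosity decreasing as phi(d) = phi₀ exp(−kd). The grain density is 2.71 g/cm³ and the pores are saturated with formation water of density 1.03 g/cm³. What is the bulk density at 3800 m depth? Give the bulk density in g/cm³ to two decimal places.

Working in km (1 km = 1000 m; k in km⁻¹ = k in m⁻¹ × 1000):
Porosity at depth: phi = 0.56·exp(−0.473×3.8) = 0.56×0.1657 = 0.0928
Bulk density: ρ_b = (1−phi)ρ_g + phi·ρ_f = 0.9072×2.71 + 0.0928×1.03
       = 2.458 + 0.096 = 2.554 g/cm³

2.55 g/cm³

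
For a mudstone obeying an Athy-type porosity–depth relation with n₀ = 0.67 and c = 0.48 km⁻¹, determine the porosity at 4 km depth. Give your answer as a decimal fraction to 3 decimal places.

n = n₀·exp(−c·d) = 0.67 × exp(−0.48 × 4) = 0.67 × exp(−1.92)
  = 0.67 × 0.1466 = 0.0982

0.098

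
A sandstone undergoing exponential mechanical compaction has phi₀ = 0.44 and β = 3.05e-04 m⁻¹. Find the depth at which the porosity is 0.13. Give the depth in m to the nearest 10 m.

Working in km (1 km = 1000 m; β in km⁻¹ = β in m⁻¹ × 1000):
Invert Athy's law: z = ln(phi₀/phi) / β
z = ln(0.44/0.13) / 0.305 = ln(3.385) / 0.305 = 1.2192 / 0.305 = 3.998 km

4000 m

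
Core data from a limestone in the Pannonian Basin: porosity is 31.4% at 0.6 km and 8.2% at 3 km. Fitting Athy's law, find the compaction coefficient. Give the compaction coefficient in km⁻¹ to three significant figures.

Athy: phi(d) = phi₀ e^(−cd) ⇒ phi₁/phi₂ = e^{c(d₂−d₁)} ⇒ c = ln(phi₁/phi₂)/(d₂−d₁)
c = ln(0.314/0.082) / (3 − 0.6) = ln(3.829) / 2.4 = 1.3427 / 2.4 = 0.5594 km⁻¹

0.559 km⁻¹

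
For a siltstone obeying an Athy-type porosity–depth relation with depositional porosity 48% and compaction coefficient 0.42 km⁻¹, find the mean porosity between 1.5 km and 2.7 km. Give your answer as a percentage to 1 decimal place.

⟨n⟩ = (1/(Z₂−Z₁)) ∫ n₀ e^(−kZ) dZ = n₀·(e^(−k·Z₁) − e^(−k·Z₂)) / (k·(Z₂−Z₁))
e^(−0.42×1.5) = 0.5326; e^(−0.42×2.7) = 0.3217
⟨n⟩ = 0.48 × (0.5326 − 0.3217) / (0.42 × 1.2) = 0.48 × 0.4183 = 0.2008

20.1%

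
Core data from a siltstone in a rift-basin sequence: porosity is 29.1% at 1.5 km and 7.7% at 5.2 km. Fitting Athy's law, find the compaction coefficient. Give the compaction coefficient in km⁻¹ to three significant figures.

0.359 km⁻¹

Athy: n(Z) = n₀ e^(−kZ) ⇒ n₁/n₂ = e^{k(Z₂−Z₁)} ⇒ k = ln(n₁/n₂)/(Z₂−Z₁)
k = ln(0.291/0.077) / (5.2 − 1.5) = ln(3.779) / 3.7 = 1.3295 / 3.7 = 0.3593 km⁻¹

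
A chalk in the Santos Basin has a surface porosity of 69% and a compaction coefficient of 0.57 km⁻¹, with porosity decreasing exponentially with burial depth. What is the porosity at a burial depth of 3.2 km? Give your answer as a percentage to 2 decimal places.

φ = φ₀·exp(−k·Z) = 0.69 × exp(−0.57 × 3.2) = 0.69 × exp(−1.824)
  = 0.69 × 0.1614 = 0.1114

11.14%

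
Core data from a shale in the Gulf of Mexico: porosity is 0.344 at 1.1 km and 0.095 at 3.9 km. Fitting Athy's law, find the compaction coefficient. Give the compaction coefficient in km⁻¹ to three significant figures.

Athy: φ(z) = φ₀ e^(−kz) ⇒ φ₁/φ₂ = e^{k(z₂−z₁)} ⇒ k = ln(φ₁/φ₂)/(z₂−z₁)
k = ln(0.344/0.095) / (3.9 − 1.1) = ln(3.621) / 2.8 = 1.2868 / 2.8 = 0.4596 km⁻¹

0.460 km⁻¹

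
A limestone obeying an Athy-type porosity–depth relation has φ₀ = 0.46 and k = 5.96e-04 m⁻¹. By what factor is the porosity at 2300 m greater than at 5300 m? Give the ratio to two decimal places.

5.98

Working in km (1 km = 1000 m; k in km⁻¹ = k in m⁻¹ × 1000):
φ(d₁)/φ(d₂) = e^(−k·d₁)/e^(−k·d₂) = e^{k(d₂−d₁)}
= exp(0.596 × 3) = exp(1.788) = 5.9775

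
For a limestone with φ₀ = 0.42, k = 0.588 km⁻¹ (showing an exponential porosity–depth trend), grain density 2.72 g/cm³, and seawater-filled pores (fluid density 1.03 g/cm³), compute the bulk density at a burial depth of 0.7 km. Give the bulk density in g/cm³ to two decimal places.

Porosity at depth: φ = 0.42·exp(−0.588×0.7) = 0.42×0.6626 = 0.2783
Bulk density: ρ_b = (1−φ)ρ_g + φ·ρ_f = 0.7217×2.72 + 0.2783×1.03
       = 1.963 + 0.287 = 2.250 g/cm³

2.25 g/cm³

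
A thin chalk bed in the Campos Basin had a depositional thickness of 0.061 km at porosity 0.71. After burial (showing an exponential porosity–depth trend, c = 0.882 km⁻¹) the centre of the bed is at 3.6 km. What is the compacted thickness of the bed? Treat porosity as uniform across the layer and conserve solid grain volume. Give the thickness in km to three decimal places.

0.018 km

Porosity at 3.6 km: φ = 0.71·exp(−0.882×3.6) = 0.0297
Solid-volume conservation: h(1−φ) = h₀(1−φ₀) ⇒ h = h₀·(1−φ₀)/(1−φ)
h = 0.061 × (1 − 0.71)/(1 − 0.0297) = 0.061 × 0.2989 = 0.0182 km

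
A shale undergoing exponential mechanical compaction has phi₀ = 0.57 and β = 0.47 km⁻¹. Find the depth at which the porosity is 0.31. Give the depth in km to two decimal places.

1.30 km

Invert Athy's law: Z = ln(phi₀/phi) / β
Z = ln(0.57/0.31) / 0.47 = ln(1.839) / 0.47 = 0.6091 / 0.47 = 1.296 km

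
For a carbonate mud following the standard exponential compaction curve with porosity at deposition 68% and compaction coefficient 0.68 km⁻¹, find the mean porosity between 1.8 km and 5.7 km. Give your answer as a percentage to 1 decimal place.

7.0%

⟨φ⟩ = (1/(Z₂−Z₁)) ∫ φ₀ e^(−cZ) dZ = φ₀·(e^(−c·Z₁) − e^(−c·Z₂)) / (c·(Z₂−Z₁))
e^(−0.68×1.8) = 0.2941; e^(−0.68×5.7) = 0.0207
⟨φ⟩ = 0.68 × (0.2941 − 0.0207) / (0.68 × 3.9) = 0.68 × 0.1031 = 0.0701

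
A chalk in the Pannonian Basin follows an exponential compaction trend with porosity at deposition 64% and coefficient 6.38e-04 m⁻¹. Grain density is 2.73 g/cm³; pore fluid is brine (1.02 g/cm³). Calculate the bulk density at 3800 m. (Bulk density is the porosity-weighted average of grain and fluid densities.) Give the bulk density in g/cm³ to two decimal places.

Working in km (1 km = 1000 m; k in km⁻¹ = k in m⁻¹ × 1000):
Porosity at depth: φ = 0.64·exp(−0.638×3.8) = 0.64×0.0885 = 0.0567
Bulk density: ρ_b = (1−φ)ρ_g + φ·ρ_f = 0.9433×2.73 + 0.0567×1.02
       = 2.575 + 0.058 = 2.633 g/cm³

2.63 g/cm³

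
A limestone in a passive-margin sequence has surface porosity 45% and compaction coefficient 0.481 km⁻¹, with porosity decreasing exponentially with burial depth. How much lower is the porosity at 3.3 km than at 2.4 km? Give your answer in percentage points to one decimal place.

phi(2.4) = 0.45·e^(−0.481×2.4) = 0.1419
phi(3.3) = 0.45·e^(−0.481×3.3) = 0.0920
Δphi = 0.1419 − 0.0920 = 0.0498

5.0 percentage points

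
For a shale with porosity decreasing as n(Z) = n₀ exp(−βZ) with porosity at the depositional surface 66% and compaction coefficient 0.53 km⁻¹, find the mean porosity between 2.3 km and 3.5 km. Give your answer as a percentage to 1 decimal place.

⟨n⟩ = (1/(Z₂−Z₁)) ∫ n₀ e^(−βZ) dZ = n₀·(e^(−β·Z₁) − e^(−β·Z₂)) / (β·(Z₂−Z₁))
e^(−0.53×2.3) = 0.2955; e^(−0.53×3.5) = 0.1565
⟨n⟩ = 0.66 × (0.2955 − 0.1565) / (0.53 × 1.2) = 0.66 × 0.2187 = 0.1443

14.4%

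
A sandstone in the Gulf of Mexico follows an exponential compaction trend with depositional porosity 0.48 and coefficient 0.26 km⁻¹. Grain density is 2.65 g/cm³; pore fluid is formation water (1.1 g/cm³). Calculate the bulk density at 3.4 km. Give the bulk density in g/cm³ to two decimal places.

Porosity at depth: phi = 0.48·exp(−0.26×3.4) = 0.48×0.4131 = 0.1983
Bulk density: ρ_b = (1−phi)ρ_g + phi·ρ_f = 0.8017×2.65 + 0.1983×1.1
       = 2.125 + 0.218 = 2.343 g/cm³

2.34 g/cm³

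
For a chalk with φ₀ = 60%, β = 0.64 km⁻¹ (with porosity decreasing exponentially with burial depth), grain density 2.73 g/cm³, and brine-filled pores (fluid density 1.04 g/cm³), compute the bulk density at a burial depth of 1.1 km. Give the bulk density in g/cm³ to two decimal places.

2.23 g/cm³

Porosity at depth: φ = 0.6·exp(−0.64×1.1) = 0.6×0.4946 = 0.2968
Bulk density: ρ_b = (1−φ)ρ_g + φ·ρ_f = 0.7032×2.73 + 0.2968×1.04
       = 1.920 + 0.309 = 2.228 g/cm³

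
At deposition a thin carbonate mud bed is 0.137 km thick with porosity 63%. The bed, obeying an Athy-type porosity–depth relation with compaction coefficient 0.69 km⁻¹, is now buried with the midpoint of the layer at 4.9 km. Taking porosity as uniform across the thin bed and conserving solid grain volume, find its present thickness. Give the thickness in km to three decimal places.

0.052 km

Porosity at 4.9 km: n = 0.63·exp(−0.69×4.9) = 0.0214
Solid-volume conservation: h(1−n) = h₀(1−n₀) ⇒ h = h₀·(1−n₀)/(1−n)
h = 0.137 × (1 − 0.63)/(1 − 0.0214) = 0.137 × 0.3781 = 0.0518 km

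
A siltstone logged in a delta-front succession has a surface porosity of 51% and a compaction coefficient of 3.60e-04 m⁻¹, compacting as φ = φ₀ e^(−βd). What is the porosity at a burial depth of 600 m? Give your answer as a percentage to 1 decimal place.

Working in km (1 km = 1000 m; β in km⁻¹ = β in m⁻¹ × 1000):
φ = φ₀·exp(−β·d) = 0.51 × exp(−0.36 × 0.6) = 0.51 × exp(−0.216)
  = 0.51 × 0.8057 = 0.4109

41.1%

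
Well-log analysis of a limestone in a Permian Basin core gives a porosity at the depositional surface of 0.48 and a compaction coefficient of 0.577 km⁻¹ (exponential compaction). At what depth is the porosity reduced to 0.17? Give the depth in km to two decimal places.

Invert Athy's law: d = ln(phi₀/phi) / c
d = ln(0.48/0.17) / 0.577 = ln(2.824) / 0.577 = 1.0380 / 0.577 = 1.799 km

1.80 km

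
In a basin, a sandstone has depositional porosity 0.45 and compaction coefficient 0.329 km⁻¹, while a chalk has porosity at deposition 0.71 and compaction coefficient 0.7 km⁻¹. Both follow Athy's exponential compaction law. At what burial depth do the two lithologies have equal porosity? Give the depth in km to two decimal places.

1.23 km

Set phi₀ₐ e^(−βₐZ) = phi₀ᵦ e^(−βᵦZ) ⇒ ln(phi₀ₐ/phi₀ᵦ) = (βₐ − βᵦ)·Z
Z = ln(0.45/0.71) / (0.329 − 0.7) = -0.4560 / -0.371 = 1.229 km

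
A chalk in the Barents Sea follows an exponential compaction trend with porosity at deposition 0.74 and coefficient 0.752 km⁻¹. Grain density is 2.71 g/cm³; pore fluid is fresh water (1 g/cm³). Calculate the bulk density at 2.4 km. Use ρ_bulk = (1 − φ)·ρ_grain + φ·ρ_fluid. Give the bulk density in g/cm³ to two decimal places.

Porosity at depth: φ = 0.74·exp(−0.752×2.4) = 0.74×0.1645 = 0.1217
Bulk density: ρ_b = (1−φ)ρ_g + φ·ρ_f = 0.8783×2.71 + 0.1217×1
       = 2.380 + 0.122 = 2.502 g/cm³

2.50 g/cm³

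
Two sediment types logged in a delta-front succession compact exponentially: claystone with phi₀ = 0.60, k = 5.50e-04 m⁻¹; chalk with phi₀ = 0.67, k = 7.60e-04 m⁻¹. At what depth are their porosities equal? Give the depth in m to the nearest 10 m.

Working in km (1 km = 1000 m; k in km⁻¹ = k in m⁻¹ × 1000):
Set phi₀ₐ e^(−kₐZ) = phi₀ᵦ e^(−kᵦZ) ⇒ ln(phi₀ₐ/phi₀ᵦ) = (kₐ − kᵦ)·Z
Z = ln(0.6/0.67) / (0.55 − 0.76) = -0.1103 / -0.21 = 0.525 km

530 m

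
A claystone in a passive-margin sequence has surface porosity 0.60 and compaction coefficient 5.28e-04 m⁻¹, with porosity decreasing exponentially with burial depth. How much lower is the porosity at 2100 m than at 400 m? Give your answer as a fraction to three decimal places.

Working in km (1 km = 1000 m; k in km⁻¹ = k in m⁻¹ × 1000):
φ(0.4) = 0.6·e^(−0.528×0.4) = 0.4858
φ(2.1) = 0.6·e^(−0.528×2.1) = 0.1980
Δφ = 0.4858 − 0.1980 = 0.2878

0.288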